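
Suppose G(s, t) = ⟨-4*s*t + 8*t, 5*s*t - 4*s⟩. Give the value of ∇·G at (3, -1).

∂G₁/∂s = -4*t
∂G₂/∂t = 5*s
∇·G = 5*s - 4*t
At (3, -1): 19.

19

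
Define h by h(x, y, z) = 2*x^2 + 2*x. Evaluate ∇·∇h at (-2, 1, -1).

∂²h/∂x² = 4
∂²h/∂y² = 0
∂²h/∂z² = 0
∇²h = 4
At (-2, 1, -1): 4.

4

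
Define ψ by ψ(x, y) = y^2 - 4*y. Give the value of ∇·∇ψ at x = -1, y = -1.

∂²ψ/∂x² = 0
∂²ψ/∂y² = 2
∇²ψ = 2
At (-1, -1): 2.

2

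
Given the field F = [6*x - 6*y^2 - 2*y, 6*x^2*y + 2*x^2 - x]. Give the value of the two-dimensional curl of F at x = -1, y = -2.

∂F₂/∂x = 12*x*y + 4*x - 1
∂F₁/∂y = -12*y - 2
Scalar curl = 12*x*y + 4*x + 12*y + 1
At (-1, -2): -3.

-3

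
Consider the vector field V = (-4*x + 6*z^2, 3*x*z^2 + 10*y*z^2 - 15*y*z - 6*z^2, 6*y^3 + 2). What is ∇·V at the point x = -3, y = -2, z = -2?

66

∂V₁/∂x = -4
∂V₂/∂y = 10*z^2 - 15*z
∂V₃/∂z = 0
∇·V = 10*z^2 - 15*z - 4
At (-3, -2, -2): 66.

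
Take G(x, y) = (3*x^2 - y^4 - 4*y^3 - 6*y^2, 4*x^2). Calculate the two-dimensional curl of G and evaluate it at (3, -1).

∂G₂/∂x = 8*x
∂G₁/∂y = -4*y^3 - 12*y^2 - 12*y
Scalar curl = 8*x + 4*y^3 + 12*y^2 + 12*y
At (3, -1): 20.

20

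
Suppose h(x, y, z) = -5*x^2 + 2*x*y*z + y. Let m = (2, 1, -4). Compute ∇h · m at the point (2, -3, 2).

-7

∂h/∂x = -10*x + 2*y*z
∂h/∂y = 2*x*z + 1
∂h/∂z = 2*x*y
∇h at (2, -3, 2) = (-32, 9, -12)
∇h · m = (-32)(2) + (9)(1) + (-12)(-4) = -7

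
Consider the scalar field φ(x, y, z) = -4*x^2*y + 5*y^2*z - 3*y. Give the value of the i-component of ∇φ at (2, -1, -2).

(∇φ)_1 = ∂φ/∂x = -8*x*y
At (2, -1, -2): 16.

16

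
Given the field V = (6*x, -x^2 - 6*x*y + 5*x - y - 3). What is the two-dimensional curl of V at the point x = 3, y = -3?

∂V₂/∂x = -2*x - 6*y + 5
∂V₁/∂y = 0
Scalar curl = -2*x - 6*y + 5
At (3, -3): 17.

17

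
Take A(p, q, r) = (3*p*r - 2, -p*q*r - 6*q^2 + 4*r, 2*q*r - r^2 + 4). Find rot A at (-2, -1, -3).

(-8, -6, -3)

(∇×A)₁ = ∂A₃/∂q − ∂A₂/∂r = p*q + 2*r - 4
(∇×A)₂ = ∂A₁/∂r − ∂A₃/∂p = 3*p
(∇×A)₃ = ∂A₂/∂p − ∂A₁/∂q = -q*r
∇×A = (p*q + 2*r - 4, 3*p, -q*r)
At (-2, -1, -3): (-8, -6, -3).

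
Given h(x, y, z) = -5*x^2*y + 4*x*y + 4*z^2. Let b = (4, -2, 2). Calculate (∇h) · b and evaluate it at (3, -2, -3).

226

∂h/∂x = -10*x*y + 4*y
∂h/∂y = -5*x^2 + 4*x
∂h/∂z = 8*z
∇h at (3, -2, -3) = (52, -33, -24)
∇h · b = (52)(4) + (-33)(-2) + (-24)(2) = 226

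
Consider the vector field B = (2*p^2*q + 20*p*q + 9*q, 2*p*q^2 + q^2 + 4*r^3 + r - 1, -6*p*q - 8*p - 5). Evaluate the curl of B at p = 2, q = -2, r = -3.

(∇×B)₁ = ∂B₃/∂q − ∂B₂/∂r = -6*p - 12*r^2 - 1
(∇×B)₂ = ∂B₁/∂r − ∂B₃/∂p = 6*q + 8
(∇×B)₃ = ∂B₂/∂p − ∂B₁/∂q = -2*p^2 - 20*p + 2*q^2 - 9
∇×B = (-6*p - 12*r^2 - 1, 6*q + 8, -2*p^2 - 20*p + 2*q^2 - 9)
At (2, -2, -3): (-121, -4, -49).

(-121, -4, -49)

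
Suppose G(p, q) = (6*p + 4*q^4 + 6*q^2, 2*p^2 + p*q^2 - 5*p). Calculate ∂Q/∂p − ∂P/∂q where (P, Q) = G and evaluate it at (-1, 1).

-36

∂G₂/∂p = 4*p + q^2 - 5
∂G₁/∂q = 16*q^3 + 12*q
Scalar curl = 4*p - 16*q^3 + q^2 - 12*q - 5
At (-1, 1): -36.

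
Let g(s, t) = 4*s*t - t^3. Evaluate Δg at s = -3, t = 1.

-6

∂²g/∂s² = 0
∂²g/∂t² = -6*t
∇²g = -6*t
At (-3, 1): -6.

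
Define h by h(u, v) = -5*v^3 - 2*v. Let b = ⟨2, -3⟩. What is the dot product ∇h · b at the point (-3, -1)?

51

∂h/∂u = 0
∂h/∂v = -15*v^2 - 2
∇h at (-3, -1) = (0, -17)
∇h · b = (0)(2) + (-17)(-3) = 51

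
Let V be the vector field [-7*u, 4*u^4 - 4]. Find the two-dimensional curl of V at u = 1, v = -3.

16

∂V₂/∂u = 16*u^3
∂V₁/∂v = 0
Scalar curl = 16*u^3
At (1, -3): 16.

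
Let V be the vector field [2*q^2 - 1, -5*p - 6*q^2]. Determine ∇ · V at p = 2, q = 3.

-36

∂V₁/∂p = 0
∂V₂/∂q = -12*q
∇·V = -12*q
At (2, 3): -36.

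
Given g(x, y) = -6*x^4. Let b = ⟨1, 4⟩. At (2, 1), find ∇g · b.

-192

∂g/∂x = -24*x^3
∂g/∂y = 0
∇g at (2, 1) = (-192, 0)
∇g · b = (-192)(1) + (0)(4) = -192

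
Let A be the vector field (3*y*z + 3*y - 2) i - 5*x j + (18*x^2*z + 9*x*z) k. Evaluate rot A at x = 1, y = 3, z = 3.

(∇×A)₁ = ∂A₃/∂y − ∂A₂/∂z = 0
(∇×A)₂ = ∂A₁/∂z − ∂A₃/∂x = -36*x*z + 3*y - 9*z
(∇×A)₃ = ∂A₂/∂x − ∂A₁/∂y = -3*z - 8
∇×A = (0, -36*x*z + 3*y - 9*z, -3*z - 8)
At (1, 3, 3): (0, -126, -17).

(0, -126, -17)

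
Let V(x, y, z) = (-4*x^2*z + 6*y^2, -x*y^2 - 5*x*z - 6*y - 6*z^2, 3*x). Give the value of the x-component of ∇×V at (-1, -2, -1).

(∇×V)_1 = ∂V₃/∂y − ∂V₂/∂z
= 0 − (-5*x - 12*z)
= 5*x + 12*z
At (-1, -2, -1): -17.

-17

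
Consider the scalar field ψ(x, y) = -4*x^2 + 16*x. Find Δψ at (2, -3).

∂²ψ/∂x² = -8
∂²ψ/∂y² = 0
∇²ψ = -8
At (2, -3): -8.

-8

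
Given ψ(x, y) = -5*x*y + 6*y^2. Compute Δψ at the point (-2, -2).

∂²ψ/∂x² = 0
∂²ψ/∂y² = 12
∇²ψ = 12
At (-2, -2): 12.

12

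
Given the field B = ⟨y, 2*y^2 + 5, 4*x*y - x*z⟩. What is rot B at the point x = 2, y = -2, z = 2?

(∇×B)₁ = ∂B₃/∂y − ∂B₂/∂z = 4*x
(∇×B)₂ = ∂B₁/∂z − ∂B₃/∂x = -4*y + z
(∇×B)₃ = ∂B₂/∂x − ∂B₁/∂y = -1
∇×B = (4*x, -4*y + z, -1)
At (2, -2, 2): (8, 10, -1).

(8, 10, -1)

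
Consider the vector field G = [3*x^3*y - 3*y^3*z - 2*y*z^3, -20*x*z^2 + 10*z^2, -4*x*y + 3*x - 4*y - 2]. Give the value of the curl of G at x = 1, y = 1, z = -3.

(-68, -56, -264)

(∇×G)₁ = ∂G₃/∂y − ∂G₂/∂z = 40*x*z - 4*x - 20*z - 4
(∇×G)₂ = ∂G₁/∂z − ∂G₃/∂x = -3*y^3 - 6*y*z^2 + 4*y - 3
(∇×G)₃ = ∂G₂/∂x − ∂G₁/∂y = -3*x^3 + 9*y^2*z + 2*z^3 - 20*z^2
∇×G = (40*x*z - 4*x - 20*z - 4, -3*y^3 - 6*y*z^2 + 4*y - 3, -3*x^3 + 9*y^2*z + 2*z^3 - 20*z^2)
At (1, 1, -3): (-68, -56, -264).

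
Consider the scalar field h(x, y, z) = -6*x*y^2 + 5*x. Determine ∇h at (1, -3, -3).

(-49, 36, 0)

∂h/∂x = -6*y^2 + 5
∂h/∂y = -12*x*y
∂h/∂z = 0
∇h = (-6*y^2 + 5, -12*x*y, 0)
At (1, -3, -3): (-49, 36, 0).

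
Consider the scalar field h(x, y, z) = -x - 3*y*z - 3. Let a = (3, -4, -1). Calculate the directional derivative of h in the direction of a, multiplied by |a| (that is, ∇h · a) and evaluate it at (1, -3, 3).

∂h/∂x = -1
∂h/∂y = -3*z
∂h/∂z = -3*y
∇h at (1, -3, 3) = (-1, -9, 9)
∇h · a = (-1)(3) + (-9)(-4) + (9)(-1) = 24

24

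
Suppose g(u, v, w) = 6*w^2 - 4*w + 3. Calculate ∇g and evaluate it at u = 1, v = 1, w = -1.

∂g/∂u = 0
∂g/∂v = 0
∂g/∂w = 12*w - 4
∇g = (0, 0, 12*w - 4)
At (1, 1, -1): (0, 0, -16).

(0, 0, -16)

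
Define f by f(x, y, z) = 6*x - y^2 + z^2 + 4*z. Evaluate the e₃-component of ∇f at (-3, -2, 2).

8

(∇f)_3 = ∂f/∂z = 2*z + 4
At (-3, -2, 2): 8.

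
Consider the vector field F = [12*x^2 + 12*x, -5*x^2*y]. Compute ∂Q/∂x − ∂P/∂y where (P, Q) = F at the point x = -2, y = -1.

∂F₂/∂x = -10*x*y
∂F₁/∂y = 0
Scalar curl = -10*x*y
At (-2, -1): -20.

-20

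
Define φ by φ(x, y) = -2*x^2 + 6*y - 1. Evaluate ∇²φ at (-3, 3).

∂²φ/∂x² = -4
∂²φ/∂y² = 0
∇²φ = -4
At (-3, 3): -4.

-4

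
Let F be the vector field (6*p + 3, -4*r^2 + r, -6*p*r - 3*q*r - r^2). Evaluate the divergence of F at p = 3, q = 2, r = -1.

-16

∂F₁/∂p = 6
∂F₂/∂q = 0
∂F₃/∂r = -6*p - 3*q - 2*r
∇·F = -6*p - 3*q - 2*r + 6
At (3, 2, -1): -16.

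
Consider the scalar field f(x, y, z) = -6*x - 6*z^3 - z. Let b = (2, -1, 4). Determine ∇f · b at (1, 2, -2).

-304

∂f/∂x = -6
∂f/∂y = 0
∂f/∂z = -18*z^2 - 1
∇f at (1, 2, -2) = (-6, 0, -73)
∇f · b = (-6)(2) + (0)(-1) + (-73)(4) = -304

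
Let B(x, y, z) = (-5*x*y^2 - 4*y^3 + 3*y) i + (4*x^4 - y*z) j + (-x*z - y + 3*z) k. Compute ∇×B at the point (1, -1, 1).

(∇×B)₁ = ∂B₃/∂y − ∂B₂/∂z = y - 1
(∇×B)₂ = ∂B₁/∂z − ∂B₃/∂x = z
(∇×B)₃ = ∂B₂/∂x − ∂B₁/∂y = 16*x^3 + 10*x*y + 12*y^2 - 3
∇×B = (y - 1, z, 16*x^3 + 10*x*y + 12*y^2 - 3)
At (1, -1, 1): (-2, 1, 15).

(-2, 1, 15)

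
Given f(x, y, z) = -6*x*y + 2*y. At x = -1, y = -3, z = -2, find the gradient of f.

∂f/∂x = -6*y
∂f/∂y = -6*x + 2
∂f/∂z = 0
∇f = (-6*y, -6*x + 2, 0)
At (-1, -3, -2): (18, 8, 0).

(18, 8, 0)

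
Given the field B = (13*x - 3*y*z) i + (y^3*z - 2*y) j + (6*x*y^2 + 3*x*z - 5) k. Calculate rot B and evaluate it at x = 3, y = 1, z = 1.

(35, -12, 3)

(∇×B)₁ = ∂B₃/∂y − ∂B₂/∂z = 12*x*y - y^3
(∇×B)₂ = ∂B₁/∂z − ∂B₃/∂x = -6*y^2 - 3*y - 3*z
(∇×B)₃ = ∂B₂/∂x − ∂B₁/∂y = 3*z
∇×B = (12*x*y - y^3, -6*y^2 - 3*y - 3*z, 3*z)
At (3, 1, 1): (35, -12, 3).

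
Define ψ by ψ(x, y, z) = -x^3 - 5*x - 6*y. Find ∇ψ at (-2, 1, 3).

∂ψ/∂x = -3*x^2 - 5
∂ψ/∂y = -6
∂ψ/∂z = 0
∇ψ = (-3*x^2 - 5, -6, 0)
At (-2, 1, 3): (-17, -6, 0).

(-17, -6, 0)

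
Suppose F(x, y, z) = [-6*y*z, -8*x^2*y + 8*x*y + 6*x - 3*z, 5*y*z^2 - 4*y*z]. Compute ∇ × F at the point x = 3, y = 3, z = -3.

(∇×F)₁ = ∂F₃/∂y − ∂F₂/∂z = 5*z^2 - 4*z + 3
(∇×F)₂ = ∂F₁/∂z − ∂F₃/∂x = -6*y
(∇×F)₃ = ∂F₂/∂x − ∂F₁/∂y = -16*x*y + 8*y + 6*z + 6
∇×F = (5*z^2 - 4*z + 3, -6*y, -16*x*y + 8*y + 6*z + 6)
At (3, 3, -3): (60, -18, -132).

(60, -18, -132)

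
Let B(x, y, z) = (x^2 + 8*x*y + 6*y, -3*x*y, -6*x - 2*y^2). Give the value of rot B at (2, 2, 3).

(-8, 6, -28)

(∇×B)₁ = ∂B₃/∂y − ∂B₂/∂z = -4*y
(∇×B)₂ = ∂B₁/∂z − ∂B₃/∂x = 6
(∇×B)₃ = ∂B₂/∂x − ∂B₁/∂y = -8*x - 3*y - 6
∇×B = (-4*y, 6, -8*x - 3*y - 6)
At (2, 2, 3): (-8, 6, -28).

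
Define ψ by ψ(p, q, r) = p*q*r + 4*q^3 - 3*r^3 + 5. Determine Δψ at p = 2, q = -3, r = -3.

∂²ψ/∂p² = 0
∂²ψ/∂q² = 24*q
∂²ψ/∂r² = -18*r
∇²ψ = 24*q - 18*r
At (2, -3, -3): -18.

-18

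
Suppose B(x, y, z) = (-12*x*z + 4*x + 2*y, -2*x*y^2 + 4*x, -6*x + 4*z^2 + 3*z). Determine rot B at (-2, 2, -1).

(0, 30, -6)

(∇×B)₁ = ∂B₃/∂y − ∂B₂/∂z = 0
(∇×B)₂ = ∂B₁/∂z − ∂B₃/∂x = -12*x + 6
(∇×B)₃ = ∂B₂/∂x − ∂B₁/∂y = -2*y^2 + 2
∇×B = (0, -12*x + 6, -2*y^2 + 2)
At (-2, 2, -1): (0, 30, -6).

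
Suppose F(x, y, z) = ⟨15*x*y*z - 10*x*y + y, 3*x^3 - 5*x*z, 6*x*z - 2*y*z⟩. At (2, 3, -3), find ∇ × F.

(∇×F)₁ = ∂F₃/∂y − ∂F₂/∂z = 5*x - 2*z
(∇×F)₂ = ∂F₁/∂z − ∂F₃/∂x = 15*x*y - 6*z
(∇×F)₃ = ∂F₂/∂x − ∂F₁/∂y = 9*x^2 - 15*x*z + 10*x - 5*z - 1
∇×F = (5*x - 2*z, 15*x*y - 6*z, 9*x^2 - 15*x*z + 10*x - 5*z - 1)
At (2, 3, -3): (16, 108, 160).

(16, 108, 160)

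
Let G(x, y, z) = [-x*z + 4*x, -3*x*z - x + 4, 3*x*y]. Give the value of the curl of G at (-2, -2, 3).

(-12, 8, -10)

(∇×G)₁ = ∂G₃/∂y − ∂G₂/∂z = 6*x
(∇×G)₂ = ∂G₁/∂z − ∂G₃/∂x = -x - 3*y
(∇×G)₃ = ∂G₂/∂x − ∂G₁/∂y = -3*z - 1
∇×G = (6*x, -x - 3*y, -3*z - 1)
At (-2, -2, 3): (-12, 8, -10).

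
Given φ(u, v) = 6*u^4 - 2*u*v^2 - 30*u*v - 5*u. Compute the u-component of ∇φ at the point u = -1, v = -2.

23

(∇φ)_1 = ∂φ/∂u = 24*u^3 - 2*v^2 - 30*v - 5
At (-1, -2): 23.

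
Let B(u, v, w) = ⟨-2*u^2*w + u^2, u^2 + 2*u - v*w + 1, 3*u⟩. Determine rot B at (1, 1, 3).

(∇×B)₁ = ∂B₃/∂v − ∂B₂/∂w = v
(∇×B)₂ = ∂B₁/∂w − ∂B₃/∂u = -2*u^2 - 3
(∇×B)₃ = ∂B₂/∂u − ∂B₁/∂v = 2*u + 2
∇×B = (v, -2*u^2 - 3, 2*u + 2)
At (1, 1, 3): (1, -5, 4).

(1, -5, 4)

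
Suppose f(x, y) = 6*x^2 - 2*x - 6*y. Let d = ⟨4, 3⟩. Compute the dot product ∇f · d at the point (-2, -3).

∂f/∂x = 12*x - 2
∂f/∂y = -6
∇f at (-2, -3) = (-26, -6)
∇f · d = (-26)(4) + (-6)(3) = -122

-122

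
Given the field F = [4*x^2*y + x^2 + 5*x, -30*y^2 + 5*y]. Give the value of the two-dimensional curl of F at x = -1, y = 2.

∂F₂/∂x = 0
∂F₁/∂y = 4*x^2
Scalar curl = -4*x^2
At (-1, 2): -4.

-4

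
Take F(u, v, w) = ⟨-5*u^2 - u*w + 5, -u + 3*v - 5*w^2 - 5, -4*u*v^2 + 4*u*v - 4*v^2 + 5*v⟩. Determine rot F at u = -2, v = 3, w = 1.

(31, 26, -1)

(∇×F)₁ = ∂F₃/∂v − ∂F₂/∂w = -8*u*v + 4*u - 8*v + 10*w + 5
(∇×F)₂ = ∂F₁/∂w − ∂F₃/∂u = -u + 4*v^2 - 4*v
(∇×F)₃ = ∂F₂/∂u − ∂F₁/∂v = -1
∇×F = (-8*u*v + 4*u - 8*v + 10*w + 5, -u + 4*v^2 - 4*v, -1)
At (-2, 3, 1): (31, 26, -1).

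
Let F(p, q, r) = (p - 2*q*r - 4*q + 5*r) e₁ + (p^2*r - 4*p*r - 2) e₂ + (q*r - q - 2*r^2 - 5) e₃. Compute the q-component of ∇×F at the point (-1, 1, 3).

3

(∇×F)_2 = ∂F₁/∂r − ∂F₃/∂p
= -2*q + 5 − (0)
= -2*q + 5
At (-1, 1, 3): 3.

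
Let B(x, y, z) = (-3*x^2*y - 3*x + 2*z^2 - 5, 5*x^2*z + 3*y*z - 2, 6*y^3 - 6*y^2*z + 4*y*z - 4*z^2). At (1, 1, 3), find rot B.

(∇×B)₁ = ∂B₃/∂y − ∂B₂/∂z = -5*x^2 + 18*y^2 - 12*y*z - 3*y + 4*z
(∇×B)₂ = ∂B₁/∂z − ∂B₃/∂x = 4*z
(∇×B)₃ = ∂B₂/∂x − ∂B₁/∂y = 3*x^2 + 10*x*z
∇×B = (-5*x^2 + 18*y^2 - 12*y*z - 3*y + 4*z, 4*z, 3*x^2 + 10*x*z)
At (1, 1, 3): (-14, 12, 33).

(-14, 12, 33)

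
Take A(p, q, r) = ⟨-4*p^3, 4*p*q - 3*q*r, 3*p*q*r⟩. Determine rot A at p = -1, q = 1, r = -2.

(∇×A)₁ = ∂A₃/∂q − ∂A₂/∂r = 3*p*r + 3*q
(∇×A)₂ = ∂A₁/∂r − ∂A₃/∂p = -3*q*r
(∇×A)₃ = ∂A₂/∂p − ∂A₁/∂q = 4*q
∇×A = (3*p*r + 3*q, -3*q*r, 4*q)
At (-1, 1, -2): (9, 6, 4).

(9, 6, 4)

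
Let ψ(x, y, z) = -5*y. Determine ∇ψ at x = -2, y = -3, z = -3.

(0, -5, 0)

∂ψ/∂x = 0
∂ψ/∂y = -5
∂ψ/∂z = 0
∇ψ = (0, -5, 0)
At (-2, -3, -3): (0, -5, 0).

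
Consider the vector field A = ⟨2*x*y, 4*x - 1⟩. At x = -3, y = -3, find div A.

∂A₁/∂x = 2*y
∂A₂/∂y = 0
∇·A = 2*y
At (-3, -3): -6.

-6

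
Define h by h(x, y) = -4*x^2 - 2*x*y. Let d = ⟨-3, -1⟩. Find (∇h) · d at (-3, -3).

-96

∂h/∂x = -8*x - 2*y
∂h/∂y = -2*x
∇h at (-3, -3) = (30, 6)
∇h · d = (30)(-3) + (6)(-1) = -96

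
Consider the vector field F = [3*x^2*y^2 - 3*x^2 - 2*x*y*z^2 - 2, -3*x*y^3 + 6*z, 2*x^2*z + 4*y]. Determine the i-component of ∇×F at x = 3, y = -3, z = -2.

(∇×F)_1 = ∂F₃/∂y − ∂F₂/∂z
= 4 − (6)
= -2
At (3, -3, -2): -2.

-2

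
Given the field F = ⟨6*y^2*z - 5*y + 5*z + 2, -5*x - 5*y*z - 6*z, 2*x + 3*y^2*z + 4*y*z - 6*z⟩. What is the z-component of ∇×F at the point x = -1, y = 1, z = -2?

(∇×F)_3 = ∂F₂/∂x − ∂F₁/∂y
= -5 − (12*y*z - 5)
= -12*y*z
At (-1, 1, -2): 24.

24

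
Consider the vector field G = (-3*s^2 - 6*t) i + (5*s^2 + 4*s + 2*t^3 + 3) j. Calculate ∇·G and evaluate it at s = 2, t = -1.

∂G₁/∂s = -6*s
∂G₂/∂t = 6*t^2
∇·G = -6*s + 6*t^2
At (2, -1): -6.

-6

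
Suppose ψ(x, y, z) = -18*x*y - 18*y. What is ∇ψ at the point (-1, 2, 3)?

∂ψ/∂x = -18*y
∂ψ/∂y = -18*x - 18
∂ψ/∂z = 0
∇ψ = (-18*y, -18*x - 18, 0)
At (-1, 2, 3): (-36, 0, 0).

(-36, 0, 0)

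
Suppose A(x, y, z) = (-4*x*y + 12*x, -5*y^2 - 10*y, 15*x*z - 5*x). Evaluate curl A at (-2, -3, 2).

(0, -25, -8)

(∇×A)₁ = ∂A₃/∂y − ∂A₂/∂z = 0
(∇×A)₂ = ∂A₁/∂z − ∂A₃/∂x = -15*z + 5
(∇×A)₃ = ∂A₂/∂x − ∂A₁/∂y = 4*x
∇×A = (0, -15*z + 5, 4*x)
At (-2, -3, 2): (0, -25, -8).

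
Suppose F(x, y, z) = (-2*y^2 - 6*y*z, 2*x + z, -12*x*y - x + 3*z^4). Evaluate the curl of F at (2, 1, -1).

(-25, 7, 0)

(∇×F)₁ = ∂F₃/∂y − ∂F₂/∂z = -12*x - 1
(∇×F)₂ = ∂F₁/∂z − ∂F₃/∂x = 6*y + 1
(∇×F)₃ = ∂F₂/∂x − ∂F₁/∂y = 4*y + 6*z + 2
∇×F = (-12*x - 1, 6*y + 1, 4*y + 6*z + 2)
At (2, 1, -1): (-25, 7, 0).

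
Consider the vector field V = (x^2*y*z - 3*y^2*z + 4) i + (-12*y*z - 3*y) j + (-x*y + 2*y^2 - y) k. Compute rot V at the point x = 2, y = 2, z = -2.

(∇×V)₁ = ∂V₃/∂y − ∂V₂/∂z = -x + 16*y - 1
(∇×V)₂ = ∂V₁/∂z − ∂V₃/∂x = x^2*y - 3*y^2 + y
(∇×V)₃ = ∂V₂/∂x − ∂V₁/∂y = -x^2*z + 6*y*z
∇×V = (-x + 16*y - 1, x^2*y - 3*y^2 + y, -x^2*z + 6*y*z)
At (2, 2, -2): (29, -2, -16).

(29, -2, -16)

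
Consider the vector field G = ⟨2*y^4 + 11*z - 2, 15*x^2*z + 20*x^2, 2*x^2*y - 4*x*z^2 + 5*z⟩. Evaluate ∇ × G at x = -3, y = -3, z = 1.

(-117, -21, 6)

(∇×G)₁ = ∂G₃/∂y − ∂G₂/∂z = -13*x^2
(∇×G)₂ = ∂G₁/∂z − ∂G₃/∂x = -4*x*y + 4*z^2 + 11
(∇×G)₃ = ∂G₂/∂x − ∂G₁/∂y = 30*x*z + 40*x - 8*y^3
∇×G = (-13*x^2, -4*x*y + 4*z^2 + 11, 30*x*z + 40*x - 8*y^3)
At (-3, -3, 1): (-117, -21, 6).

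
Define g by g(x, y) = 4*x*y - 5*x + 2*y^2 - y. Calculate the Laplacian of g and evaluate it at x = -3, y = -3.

∂²g/∂x² = 0
∂²g/∂y² = 4
∇²g = 4
At (-3, -3): 4.

4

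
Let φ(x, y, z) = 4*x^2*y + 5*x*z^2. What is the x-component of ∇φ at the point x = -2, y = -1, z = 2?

(∇φ)_1 = ∂φ/∂x = 8*x*y + 5*z^2
At (-2, -1, 2): 36.

36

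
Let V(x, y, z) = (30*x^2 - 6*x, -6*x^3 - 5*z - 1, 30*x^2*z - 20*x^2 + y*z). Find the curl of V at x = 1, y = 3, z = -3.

(∇×V)₁ = ∂V₃/∂y − ∂V₂/∂z = z + 5
(∇×V)₂ = ∂V₁/∂z − ∂V₃/∂x = -60*x*z + 40*x
(∇×V)₃ = ∂V₂/∂x − ∂V₁/∂y = -18*x^2
∇×V = (z + 5, -60*x*z + 40*x, -18*x^2)
At (1, 3, -3): (2, 220, -18).

(2, 220, -18)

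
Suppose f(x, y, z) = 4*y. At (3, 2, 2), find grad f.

(0, 4, 0)

∂f/∂x = 0
∂f/∂y = 4
∂f/∂z = 0
∇f = (0, 4, 0)
At (3, 2, 2): (0, 4, 0).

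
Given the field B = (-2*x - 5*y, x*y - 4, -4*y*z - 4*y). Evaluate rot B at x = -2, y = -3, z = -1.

(0, 0, 2)

(∇×B)₁ = ∂B₃/∂y − ∂B₂/∂z = -4*z - 4
(∇×B)₂ = ∂B₁/∂z − ∂B₃/∂x = 0
(∇×B)₃ = ∂B₂/∂x − ∂B₁/∂y = y + 5
∇×B = (-4*z - 4, 0, y + 5)
At (-2, -3, -1): (0, 0, 2).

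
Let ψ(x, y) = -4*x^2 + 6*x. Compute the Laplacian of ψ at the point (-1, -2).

-8

∂²ψ/∂x² = -8
∂²ψ/∂y² = 0
∇²ψ = -8
At (-1, -2): -8.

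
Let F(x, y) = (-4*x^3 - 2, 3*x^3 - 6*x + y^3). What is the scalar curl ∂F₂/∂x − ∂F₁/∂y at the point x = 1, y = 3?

3

∂F₂/∂x = 9*x^2 - 6
∂F₁/∂y = 0
Scalar curl = 9*x^2 - 6
At (1, 3): 3.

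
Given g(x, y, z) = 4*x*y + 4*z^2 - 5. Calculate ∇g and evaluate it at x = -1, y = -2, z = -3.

∂g/∂x = 4*y
∂g/∂y = 4*x
∂g/∂z = 8*z
∇g = (4*y, 4*x, 8*z)
At (-1, -2, -3): (-8, -4, -24).

(-8, -4, -24)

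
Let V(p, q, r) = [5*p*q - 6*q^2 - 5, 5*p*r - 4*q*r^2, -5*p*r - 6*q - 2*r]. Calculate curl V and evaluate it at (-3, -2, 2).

(∇×V)₁ = ∂V₃/∂q − ∂V₂/∂r = -5*p + 8*q*r - 6
(∇×V)₂ = ∂V₁/∂r − ∂V₃/∂p = 5*r
(∇×V)₃ = ∂V₂/∂p − ∂V₁/∂q = -5*p + 12*q + 5*r
∇×V = (-5*p + 8*q*r - 6, 5*r, -5*p + 12*q + 5*r)
At (-3, -2, 2): (-23, 10, 1).

(-23, 10, 1)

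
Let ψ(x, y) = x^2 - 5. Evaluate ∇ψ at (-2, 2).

∂ψ/∂x = 2*x
∂ψ/∂y = 0
∇ψ = (2*x, 0)
At (-2, 2): (-4, 0).

(-4, 0)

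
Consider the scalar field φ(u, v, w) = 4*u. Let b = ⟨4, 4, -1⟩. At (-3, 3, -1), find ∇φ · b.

16

∂φ/∂u = 4
∂φ/∂v = 0
∂φ/∂w = 0
∇φ at (-3, 3, -1) = (4, 0, 0)
∇φ · b = (4)(4) + (0)(4) + (0)(-1) = 16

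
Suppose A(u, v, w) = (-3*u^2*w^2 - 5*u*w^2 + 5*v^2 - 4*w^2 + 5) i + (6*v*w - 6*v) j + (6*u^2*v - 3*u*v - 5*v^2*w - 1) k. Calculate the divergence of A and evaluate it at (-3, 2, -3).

73

∂A₁/∂u = -6*u*w^2 - 5*w^2
∂A₂/∂v = 6*w - 6
∂A₃/∂w = -5*v^2
∇·A = -6*u*w^2 - 5*v^2 - 5*w^2 + 6*w - 6
At (-3, 2, -3): 73.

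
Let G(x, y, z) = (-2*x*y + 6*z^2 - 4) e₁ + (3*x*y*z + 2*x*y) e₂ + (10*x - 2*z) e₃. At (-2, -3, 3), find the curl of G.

(∇×G)₁ = ∂G₃/∂y − ∂G₂/∂z = -3*x*y
(∇×G)₂ = ∂G₁/∂z − ∂G₃/∂x = 12*z - 10
(∇×G)₃ = ∂G₂/∂x − ∂G₁/∂y = 2*x + 3*y*z + 2*y
∇×G = (-3*x*y, 12*z - 10, 2*x + 3*y*z + 2*y)
At (-2, -3, 3): (-18, 26, -37).

(-18, 26, -37)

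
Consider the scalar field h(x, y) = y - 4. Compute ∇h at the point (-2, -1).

(0, 1)

∂h/∂x = 0
∂h/∂y = 1
∇h = (0, 1)
At (-2, -1): (0, 1).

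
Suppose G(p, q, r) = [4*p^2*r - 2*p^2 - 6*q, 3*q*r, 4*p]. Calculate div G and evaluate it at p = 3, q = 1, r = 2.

∂G₁/∂p = 8*p*r - 4*p
∂G₂/∂q = 3*r
∂G₃/∂r = 0
∇·G = 8*p*r - 4*p + 3*r
At (3, 1, 2): 42.

42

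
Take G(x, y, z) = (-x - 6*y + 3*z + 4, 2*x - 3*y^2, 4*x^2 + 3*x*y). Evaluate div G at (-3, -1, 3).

5

∂G₁/∂x = -1
∂G₂/∂y = -6*y
∂G₃/∂z = 0
∇·G = -6*y - 1
At (-3, -1, 3): 5.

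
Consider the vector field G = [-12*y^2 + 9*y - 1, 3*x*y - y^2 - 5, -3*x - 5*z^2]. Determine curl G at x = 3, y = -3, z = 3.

(∇×G)₁ = ∂G₃/∂y − ∂G₂/∂z = 0
(∇×G)₂ = ∂G₁/∂z − ∂G₃/∂x = 3
(∇×G)₃ = ∂G₂/∂x − ∂G₁/∂y = 27*y - 9
∇×G = (0, 3, 27*y - 9)
At (3, -3, 3): (0, 3, -90).

(0, 3, -90)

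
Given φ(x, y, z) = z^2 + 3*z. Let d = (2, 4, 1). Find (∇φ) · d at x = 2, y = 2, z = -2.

-1

∂φ/∂x = 0
∂φ/∂y = 0
∂φ/∂z = 2*z + 3
∇φ at (2, 2, -2) = (0, 0, -1)
∇φ · d = (0)(2) + (0)(4) + (-1)(1) = -1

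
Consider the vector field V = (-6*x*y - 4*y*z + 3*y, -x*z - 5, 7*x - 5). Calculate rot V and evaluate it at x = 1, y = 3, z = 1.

(∇×V)₁ = ∂V₃/∂y − ∂V₂/∂z = x
(∇×V)₂ = ∂V₁/∂z − ∂V₃/∂x = -4*y - 7
(∇×V)₃ = ∂V₂/∂x − ∂V₁/∂y = 6*x + 3*z - 3
∇×V = (x, -4*y - 7, 6*x + 3*z - 3)
At (1, 3, 1): (1, -19, 6).

(1, -19, 6)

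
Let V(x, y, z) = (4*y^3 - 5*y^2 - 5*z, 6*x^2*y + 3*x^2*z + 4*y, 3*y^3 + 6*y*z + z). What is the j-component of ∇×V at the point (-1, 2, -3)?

-5

(∇×V)_2 = ∂V₁/∂z − ∂V₃/∂x
= -5 − (0)
= -5
At (-1, 2, -3): -5.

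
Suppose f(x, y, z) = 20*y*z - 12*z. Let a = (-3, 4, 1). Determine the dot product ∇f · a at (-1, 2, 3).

268

∂f/∂x = 0
∂f/∂y = 20*z
∂f/∂z = 20*y - 12
∇f at (-1, 2, 3) = (0, 60, 28)
∇f · a = (0)(-3) + (60)(4) + (28)(1) = 268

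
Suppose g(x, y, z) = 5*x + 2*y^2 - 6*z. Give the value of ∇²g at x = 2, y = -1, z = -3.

4

∂²g/∂x² = 0
∂²g/∂y² = 4
∂²g/∂z² = 0
∇²g = 4
At (2, -1, -3): 4.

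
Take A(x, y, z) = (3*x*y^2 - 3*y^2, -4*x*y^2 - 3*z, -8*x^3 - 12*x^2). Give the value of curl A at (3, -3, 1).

(3, 288, 0)

(∇×A)₁ = ∂A₃/∂y − ∂A₂/∂z = 3
(∇×A)₂ = ∂A₁/∂z − ∂A₃/∂x = 24*x^2 + 24*x
(∇×A)₃ = ∂A₂/∂x − ∂A₁/∂y = -6*x*y - 4*y^2 + 6*y
∇×A = (3, 24*x^2 + 24*x, -6*x*y - 4*y^2 + 6*y)
At (3, -3, 1): (3, 288, 0).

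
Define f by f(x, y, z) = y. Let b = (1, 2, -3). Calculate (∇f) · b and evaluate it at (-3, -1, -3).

2

∂f/∂x = 0
∂f/∂y = 1
∂f/∂z = 0
∇f at (-3, -1, -3) = (0, 1, 0)
∇f · b = (0)(1) + (1)(2) + (0)(-3) = 2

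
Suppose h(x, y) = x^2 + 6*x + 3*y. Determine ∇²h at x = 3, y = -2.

∂²h/∂x² = 2
∂²h/∂y² = 0
∇²h = 2
At (3, -2): 2.

2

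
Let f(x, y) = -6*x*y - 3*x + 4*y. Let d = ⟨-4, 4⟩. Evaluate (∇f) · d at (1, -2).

∂f/∂x = -6*y - 3
∂f/∂y = -6*x + 4
∇f at (1, -2) = (9, -2)
∇f · d = (9)(-4) + (-2)(4) = -44

-44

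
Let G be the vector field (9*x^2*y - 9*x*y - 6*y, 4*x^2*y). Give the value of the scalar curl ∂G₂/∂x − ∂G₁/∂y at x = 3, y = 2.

∂G₂/∂x = 8*x*y
∂G₁/∂y = 9*x^2 - 9*x - 6
Scalar curl = -9*x^2 + 8*x*y + 9*x + 6
At (3, 2): 0.

0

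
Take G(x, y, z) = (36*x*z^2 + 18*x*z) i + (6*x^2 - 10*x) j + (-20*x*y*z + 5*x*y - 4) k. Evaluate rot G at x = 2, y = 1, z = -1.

(50, -133, 14)

(∇×G)₁ = ∂G₃/∂y − ∂G₂/∂z = -20*x*z + 5*x
(∇×G)₂ = ∂G₁/∂z − ∂G₃/∂x = 72*x*z + 18*x + 20*y*z - 5*y
(∇×G)₃ = ∂G₂/∂x − ∂G₁/∂y = 12*x - 10
∇×G = (-20*x*z + 5*x, 72*x*z + 18*x + 20*y*z - 5*y, 12*x - 10)
At (2, 1, -1): (50, -133, 14).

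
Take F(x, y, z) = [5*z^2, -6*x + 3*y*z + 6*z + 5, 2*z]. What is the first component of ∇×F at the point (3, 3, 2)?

(∇×F)_1 = ∂F₃/∂y − ∂F₂/∂z
= 0 − (3*y + 6)
= -3*y - 6
At (3, 3, 2): -15.

-15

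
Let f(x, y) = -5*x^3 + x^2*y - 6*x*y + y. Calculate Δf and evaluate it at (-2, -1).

58

∂²f/∂x² = 2*(-15*x + y)
∂²f/∂y² = 0
∇²f = -30*x + 2*y
At (-2, -1): 58.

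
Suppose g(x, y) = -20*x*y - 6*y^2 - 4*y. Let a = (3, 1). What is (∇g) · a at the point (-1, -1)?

88

∂g/∂x = -20*y
∂g/∂y = -20*x - 12*y - 4
∇g at (-1, -1) = (20, 28)
∇g · a = (20)(3) + (28)(1) = 88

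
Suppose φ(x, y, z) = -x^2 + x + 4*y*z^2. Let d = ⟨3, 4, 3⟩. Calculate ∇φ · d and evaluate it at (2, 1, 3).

207

∂φ/∂x = -2*x + 1
∂φ/∂y = 4*z^2
∂φ/∂z = 8*y*z
∇φ at (2, 1, 3) = (-3, 36, 24)
∇φ · d = (-3)(3) + (36)(4) + (24)(3) = 207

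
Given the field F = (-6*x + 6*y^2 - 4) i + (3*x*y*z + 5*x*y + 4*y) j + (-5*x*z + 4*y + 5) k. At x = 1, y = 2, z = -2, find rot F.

(-2, -10, -26)

(∇×F)₁ = ∂F₃/∂y − ∂F₂/∂z = -3*x*y + 4
(∇×F)₂ = ∂F₁/∂z − ∂F₃/∂x = 5*z
(∇×F)₃ = ∂F₂/∂x − ∂F₁/∂y = 3*y*z - 7*y
∇×F = (-3*x*y + 4, 5*z, 3*y*z - 7*y)
At (1, 2, -2): (-2, -10, -26).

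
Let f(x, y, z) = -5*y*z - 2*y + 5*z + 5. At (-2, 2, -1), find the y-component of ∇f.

(∇f)_2 = ∂f/∂y = -5*z - 2
At (-2, 2, -1): 3.

3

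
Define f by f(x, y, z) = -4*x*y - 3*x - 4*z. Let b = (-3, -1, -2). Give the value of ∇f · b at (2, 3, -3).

61

∂f/∂x = -4*y - 3
∂f/∂y = -4*x
∂f/∂z = -4
∇f at (2, 3, -3) = (-15, -8, -4)
∇f · b = (-15)(-3) + (-8)(-1) + (-4)(-2) = 61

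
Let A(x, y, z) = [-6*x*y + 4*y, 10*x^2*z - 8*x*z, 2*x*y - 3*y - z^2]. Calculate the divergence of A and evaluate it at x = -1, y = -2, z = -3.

∂A₁/∂x = -6*y
∂A₂/∂y = 0
∂A₃/∂z = -2*z
∇·A = -6*y - 2*z
At (-1, -2, -3): 18.

18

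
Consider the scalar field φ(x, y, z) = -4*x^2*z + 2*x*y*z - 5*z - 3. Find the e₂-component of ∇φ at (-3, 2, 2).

(∇φ)_2 = ∂φ/∂y = 2*x*z
At (-3, 2, 2): -12.

-12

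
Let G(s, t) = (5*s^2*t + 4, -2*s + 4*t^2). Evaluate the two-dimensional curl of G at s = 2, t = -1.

-22

∂G₂/∂s = -2
∂G₁/∂t = 5*s^2
Scalar curl = -5*s^2 - 2
At (2, -1): -22.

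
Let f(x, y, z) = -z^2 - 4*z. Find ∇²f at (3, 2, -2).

∂²f/∂x² = 0
∂²f/∂y² = 0
∂²f/∂z² = -2
∇²f = -2
At (3, 2, -2): -2.

-2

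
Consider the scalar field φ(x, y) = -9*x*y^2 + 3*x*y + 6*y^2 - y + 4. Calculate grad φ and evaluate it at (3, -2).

(-42, 92)

∂φ/∂x = -9*y^2 + 3*y
∂φ/∂y = -18*x*y + 3*x + 12*y - 1
∇φ = (-9*y^2 + 3*y, -18*x*y + 3*x + 12*y - 1)
At (3, -2): (-42, 92).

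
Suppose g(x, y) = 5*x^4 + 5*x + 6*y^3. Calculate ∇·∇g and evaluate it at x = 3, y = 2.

612

∂²g/∂x² = 60*x^2
∂²g/∂y² = 36*y
∇²g = 60*x^2 + 36*y
At (3, 2): 612.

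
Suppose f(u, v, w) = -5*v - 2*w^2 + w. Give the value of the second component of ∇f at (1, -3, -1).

-5

(∇f)_2 = ∂f/∂v = -5
At (1, -3, -1): -5.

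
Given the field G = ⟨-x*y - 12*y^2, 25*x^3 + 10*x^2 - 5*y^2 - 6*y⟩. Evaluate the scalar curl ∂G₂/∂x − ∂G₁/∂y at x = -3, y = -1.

588

∂G₂/∂x = 75*x^2 + 20*x
∂G₁/∂y = -x - 24*y
Scalar curl = 75*x^2 + 21*x + 24*y
At (-3, -1): 588.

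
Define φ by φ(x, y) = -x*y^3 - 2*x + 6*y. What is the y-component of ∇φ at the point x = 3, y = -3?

(∇φ)_2 = ∂φ/∂y = -3*x*y^2 + 6
At (3, -3): -75.

-75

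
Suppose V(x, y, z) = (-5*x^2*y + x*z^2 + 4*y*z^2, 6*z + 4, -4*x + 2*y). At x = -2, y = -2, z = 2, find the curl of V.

(∇×V)₁ = ∂V₃/∂y − ∂V₂/∂z = -4
(∇×V)₂ = ∂V₁/∂z − ∂V₃/∂x = 2*x*z + 8*y*z + 4
(∇×V)₃ = ∂V₂/∂x − ∂V₁/∂y = 5*x^2 - 4*z^2
∇×V = (-4, 2*x*z + 8*y*z + 4, 5*x^2 - 4*z^2)
At (-2, -2, 2): (-4, -36, 4).

(-4, -36, 4)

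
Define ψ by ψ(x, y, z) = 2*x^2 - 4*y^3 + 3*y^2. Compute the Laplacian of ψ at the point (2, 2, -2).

∂²ψ/∂x² = 4
∂²ψ/∂y² = 6*(-4*y + 1)
∂²ψ/∂z² = 0
∇²ψ = -24*y + 10
At (2, 2, -2): -38.

-38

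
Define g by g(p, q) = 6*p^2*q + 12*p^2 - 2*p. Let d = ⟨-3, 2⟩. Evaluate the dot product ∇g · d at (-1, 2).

∂g/∂p = 12*p*q + 24*p - 2
∂g/∂q = 6*p^2
∇g at (-1, 2) = (-50, 6)
∇g · d = (-50)(-3) + (6)(2) = 162

162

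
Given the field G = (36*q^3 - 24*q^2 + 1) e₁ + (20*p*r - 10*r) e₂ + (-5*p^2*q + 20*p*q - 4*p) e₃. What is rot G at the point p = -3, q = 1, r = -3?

(∇×G)₁ = ∂G₃/∂q − ∂G₂/∂r = -5*p^2 + 10
(∇×G)₂ = ∂G₁/∂r − ∂G₃/∂p = 10*p*q - 20*q + 4
(∇×G)₃ = ∂G₂/∂p − ∂G₁/∂q = -108*q^2 + 48*q + 20*r
∇×G = (-5*p^2 + 10, 10*p*q - 20*q + 4, -108*q^2 + 48*q + 20*r)
At (-3, 1, -3): (-35, -46, -120).

(-35, -46, -120)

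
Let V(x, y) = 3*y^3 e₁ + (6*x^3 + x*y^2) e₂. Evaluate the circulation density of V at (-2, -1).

∂V₂/∂x = 18*x^2 + y^2
∂V₁/∂y = 9*y^2
Scalar curl = 18*x^2 - 8*y^2
At (-2, -1): 64.

64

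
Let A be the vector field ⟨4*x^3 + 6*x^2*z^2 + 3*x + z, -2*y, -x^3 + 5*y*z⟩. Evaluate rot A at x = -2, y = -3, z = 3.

(∇×A)₁ = ∂A₃/∂y − ∂A₂/∂z = 5*z
(∇×A)₂ = ∂A₁/∂z − ∂A₃/∂x = 12*x^2*z + 3*x^2 + 1
(∇×A)₃ = ∂A₂/∂x − ∂A₁/∂y = 0
∇×A = (5*z, 12*x^2*z + 3*x^2 + 1, 0)
At (-2, -3, 3): (15, 157, 0).

(15, 157, 0)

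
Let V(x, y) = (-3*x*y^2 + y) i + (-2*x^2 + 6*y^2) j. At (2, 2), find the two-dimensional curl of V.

∂V₂/∂x = -4*x
∂V₁/∂y = -6*x*y + 1
Scalar curl = 6*x*y - 4*x - 1
At (2, 2): 15.

15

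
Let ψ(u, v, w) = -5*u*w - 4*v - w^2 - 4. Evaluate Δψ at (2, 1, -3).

-2

∂²ψ/∂u² = 0
∂²ψ/∂v² = 0
∂²ψ/∂w² = -2
∇²ψ = -2
At (2, 1, -3): -2.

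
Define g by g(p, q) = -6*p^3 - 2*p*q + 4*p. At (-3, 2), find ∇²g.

∂²g/∂p² = -36*p
∂²g/∂q² = 0
∇²g = -36*p
At (-3, 2): 108.

108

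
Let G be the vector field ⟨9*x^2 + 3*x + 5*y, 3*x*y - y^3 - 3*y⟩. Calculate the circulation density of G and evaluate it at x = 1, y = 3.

∂G₂/∂x = 3*y
∂G₁/∂y = 5
Scalar curl = 3*y - 5
At (1, 3): 4.

4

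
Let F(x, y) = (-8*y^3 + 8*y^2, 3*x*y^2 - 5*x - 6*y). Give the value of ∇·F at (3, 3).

48

∂F₁/∂x = 0
∂F₂/∂y = 6*x*y - 6
∇·F = 6*x*y - 6
At (3, 3): 48.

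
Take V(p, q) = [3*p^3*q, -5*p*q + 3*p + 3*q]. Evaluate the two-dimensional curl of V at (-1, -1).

∂V₂/∂p = -5*q + 3
∂V₁/∂q = 3*p^3
Scalar curl = -3*p^3 - 5*q + 3
At (-1, -1): 11.

11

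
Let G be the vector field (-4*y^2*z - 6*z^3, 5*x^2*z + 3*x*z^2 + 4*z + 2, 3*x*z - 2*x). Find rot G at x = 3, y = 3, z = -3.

(∇×G)₁ = ∂G₃/∂y − ∂G₂/∂z = -5*x^2 - 6*x*z - 4
(∇×G)₂ = ∂G₁/∂z − ∂G₃/∂x = -4*y^2 - 18*z^2 - 3*z + 2
(∇×G)₃ = ∂G₂/∂x − ∂G₁/∂y = 10*x*z + 8*y*z + 3*z^2
∇×G = (-5*x^2 - 6*x*z - 4, -4*y^2 - 18*z^2 - 3*z + 2, 10*x*z + 8*y*z + 3*z^2)
At (3, 3, -3): (5, -187, -135).

(5, -187, -135)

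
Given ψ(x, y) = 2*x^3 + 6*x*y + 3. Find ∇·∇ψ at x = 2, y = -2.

∂²ψ/∂x² = 12*x
∂²ψ/∂y² = 0
∇²ψ = 12*x
At (2, -2): 24.

24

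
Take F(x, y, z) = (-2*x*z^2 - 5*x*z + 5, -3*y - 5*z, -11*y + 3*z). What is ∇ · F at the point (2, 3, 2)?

-18

∂F₁/∂x = -2*z^2 - 5*z
∂F₂/∂y = -3
∂F₃/∂z = 3
∇·F = -2*z^2 - 5*z
At (2, 3, 2): -18.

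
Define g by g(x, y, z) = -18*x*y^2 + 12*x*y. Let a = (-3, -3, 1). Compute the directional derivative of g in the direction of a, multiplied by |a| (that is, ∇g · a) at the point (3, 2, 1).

684

∂g/∂x = -18*y^2 + 12*y
∂g/∂y = -36*x*y + 12*x
∂g/∂z = 0
∇g at (3, 2, 1) = (-48, -180, 0)
∇g · a = (-48)(-3) + (-180)(-3) + (0)(1) = 684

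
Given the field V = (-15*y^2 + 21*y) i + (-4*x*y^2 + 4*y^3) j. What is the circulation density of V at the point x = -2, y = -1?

∂V₂/∂x = -4*y^2
∂V₁/∂y = -30*y + 21
Scalar curl = -4*y^2 + 30*y - 21
At (-2, -1): -55.

-55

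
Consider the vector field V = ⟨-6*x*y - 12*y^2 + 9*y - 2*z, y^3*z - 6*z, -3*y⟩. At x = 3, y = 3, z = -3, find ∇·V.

∂V₁/∂x = -6*y
∂V₂/∂y = 3*y^2*z
∂V₃/∂z = 0
∇·V = 3*y^2*z - 6*y
At (3, 3, -3): -99.

-99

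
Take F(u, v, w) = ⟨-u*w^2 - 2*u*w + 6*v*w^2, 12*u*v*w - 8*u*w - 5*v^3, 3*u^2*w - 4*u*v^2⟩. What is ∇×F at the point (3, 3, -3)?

(-156, -6, -138)

(∇×F)₁ = ∂F₃/∂v − ∂F₂/∂w = -20*u*v + 8*u
(∇×F)₂ = ∂F₁/∂w − ∂F₃/∂u = -8*u*w - 2*u + 4*v^2 + 12*v*w
(∇×F)₃ = ∂F₂/∂u − ∂F₁/∂v = 12*v*w - 6*w^2 - 8*w
∇×F = (-20*u*v + 8*u, -8*u*w - 2*u + 4*v^2 + 12*v*w, 12*v*w - 6*w^2 - 8*w)
At (3, 3, -3): (-156, -6, -138).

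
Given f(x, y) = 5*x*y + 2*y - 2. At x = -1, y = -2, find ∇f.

(-10, -3)

∂f/∂x = 5*y
∂f/∂y = 5*x + 2
∇f = (5*y, 5*x + 2)
At (-1, -2): (-10, -3).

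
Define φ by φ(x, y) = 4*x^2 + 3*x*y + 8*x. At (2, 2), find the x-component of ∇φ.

(∇φ)_1 = ∂φ/∂x = 8*x + 3*y + 8
At (2, 2): 30.

30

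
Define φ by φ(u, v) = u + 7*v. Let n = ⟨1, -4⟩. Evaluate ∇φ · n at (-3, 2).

∂φ/∂u = 1
∂φ/∂v = 7
∇φ at (-3, 2) = (1, 7)
∇φ · n = (1)(1) + (7)(-4) = -27

-27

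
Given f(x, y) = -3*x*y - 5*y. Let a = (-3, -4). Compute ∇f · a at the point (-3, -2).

∂f/∂x = -3*y
∂f/∂y = -3*x - 5
∇f at (-3, -2) = (6, 4)
∇f · a = (6)(-3) + (4)(-4) = -34

-34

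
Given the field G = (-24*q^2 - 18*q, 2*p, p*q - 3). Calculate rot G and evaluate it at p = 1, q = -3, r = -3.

(∇×G)₁ = ∂G₃/∂q − ∂G₂/∂r = p
(∇×G)₂ = ∂G₁/∂r − ∂G₃/∂p = -q
(∇×G)₃ = ∂G₂/∂p − ∂G₁/∂q = 48*q + 20
∇×G = (p, -q, 48*q + 20)
At (1, -3, -3): (1, 3, -124).

(1, 3, -124)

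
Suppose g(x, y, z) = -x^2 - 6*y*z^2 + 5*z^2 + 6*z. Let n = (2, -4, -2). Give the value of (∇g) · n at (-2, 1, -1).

∂g/∂x = -2*x
∂g/∂y = -6*z^2
∂g/∂z = -12*y*z + 10*z + 6
∇g at (-2, 1, -1) = (4, -6, 8)
∇g · n = (4)(2) + (-6)(-4) + (8)(-2) = 16

16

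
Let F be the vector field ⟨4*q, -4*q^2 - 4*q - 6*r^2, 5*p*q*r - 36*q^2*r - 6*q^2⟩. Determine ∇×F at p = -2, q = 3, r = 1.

(∇×F)₁ = ∂F₃/∂q − ∂F₂/∂r = 5*p*r - 72*q*r - 12*q + 12*r
(∇×F)₂ = ∂F₁/∂r − ∂F₃/∂p = -5*q*r
(∇×F)₃ = ∂F₂/∂p − ∂F₁/∂q = -4
∇×F = (5*p*r - 72*q*r - 12*q + 12*r, -5*q*r, -4)
At (-2, 3, 1): (-250, -15, -4).

(-250, -15, -4)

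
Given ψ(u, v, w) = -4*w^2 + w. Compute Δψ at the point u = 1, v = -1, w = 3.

-8

∂²ψ/∂u² = 0
∂²ψ/∂v² = 0
∂²ψ/∂w² = -8
∇²ψ = -8
At (1, -1, 3): -8.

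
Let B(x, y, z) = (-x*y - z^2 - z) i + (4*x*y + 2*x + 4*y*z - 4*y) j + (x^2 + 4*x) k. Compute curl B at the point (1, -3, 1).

(∇×B)₁ = ∂B₃/∂y − ∂B₂/∂z = -4*y
(∇×B)₂ = ∂B₁/∂z − ∂B₃/∂x = -2*x - 2*z - 5
(∇×B)₃ = ∂B₂/∂x − ∂B₁/∂y = x + 4*y + 2
∇×B = (-4*y, -2*x - 2*z - 5, x + 4*y + 2)
At (1, -3, 1): (12, -9, -9).

(12, -9, -9)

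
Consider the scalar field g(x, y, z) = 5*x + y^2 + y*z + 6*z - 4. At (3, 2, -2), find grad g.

(5, 2, 8)

∂g/∂x = 5
∂g/∂y = 2*y + z
∂g/∂z = y + 6
∇g = (5, 2*y + z, y + 6)
At (3, 2, -2): (5, 2, 8).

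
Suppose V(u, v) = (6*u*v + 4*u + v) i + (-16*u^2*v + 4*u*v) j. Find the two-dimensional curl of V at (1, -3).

77

∂V₂/∂u = -32*u*v + 4*v
∂V₁/∂v = 6*u + 1
Scalar curl = -32*u*v - 6*u + 4*v - 1
At (1, -3): 77.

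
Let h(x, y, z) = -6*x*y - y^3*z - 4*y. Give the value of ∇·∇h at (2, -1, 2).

∂²h/∂x² = 0
∂²h/∂y² = -6*y*z
∂²h/∂z² = 0
∇²h = -6*y*z
At (2, -1, 2): 12.

12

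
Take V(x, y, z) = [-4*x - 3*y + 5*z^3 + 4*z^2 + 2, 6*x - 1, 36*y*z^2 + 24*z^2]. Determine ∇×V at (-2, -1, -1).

(36, 7, 9)

(∇×V)₁ = ∂V₃/∂y − ∂V₂/∂z = 36*z^2
(∇×V)₂ = ∂V₁/∂z − ∂V₃/∂x = 15*z^2 + 8*z
(∇×V)₃ = ∂V₂/∂x − ∂V₁/∂y = 9
∇×V = (36*z^2, 15*z^2 + 8*z, 9)
At (-2, -1, -1): (36, 7, 9).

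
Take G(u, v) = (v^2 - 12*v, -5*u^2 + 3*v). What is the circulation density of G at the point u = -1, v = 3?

∂G₂/∂u = -10*u
∂G₁/∂v = 2*v - 12
Scalar curl = -10*u - 2*v + 12
At (-1, 3): 16.

16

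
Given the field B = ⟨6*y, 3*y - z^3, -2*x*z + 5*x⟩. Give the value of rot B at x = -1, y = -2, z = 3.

(27, 1, -6)

(∇×B)₁ = ∂B₃/∂y − ∂B₂/∂z = 3*z^2
(∇×B)₂ = ∂B₁/∂z − ∂B₃/∂x = 2*z - 5
(∇×B)₃ = ∂B₂/∂x − ∂B₁/∂y = -6
∇×B = (3*z^2, 2*z - 5, -6)
At (-1, -2, 3): (27, 1, -6).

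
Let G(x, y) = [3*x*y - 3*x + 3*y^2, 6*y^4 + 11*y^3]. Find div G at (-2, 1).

∂G₁/∂x = 3*y - 3
∂G₂/∂y = 24*y^3 + 33*y^2
∇·G = 24*y^3 + 33*y^2 + 3*y - 3
At (-2, 1): 57.

57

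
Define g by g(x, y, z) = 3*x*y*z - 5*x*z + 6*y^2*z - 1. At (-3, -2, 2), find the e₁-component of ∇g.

-22

(∇g)_1 = ∂g/∂x = 3*y*z - 5*z
At (-3, -2, 2): -22.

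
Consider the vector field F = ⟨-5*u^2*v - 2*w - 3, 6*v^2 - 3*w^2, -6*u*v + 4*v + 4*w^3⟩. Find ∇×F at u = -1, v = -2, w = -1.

(4, -14, 5)

(∇×F)₁ = ∂F₃/∂v − ∂F₂/∂w = -6*u + 6*w + 4
(∇×F)₂ = ∂F₁/∂w − ∂F₃/∂u = 6*v - 2
(∇×F)₃ = ∂F₂/∂u − ∂F₁/∂v = 5*u^2
∇×F = (-6*u + 6*w + 4, 6*v - 2, 5*u^2)
At (-1, -2, -1): (4, -14, 5).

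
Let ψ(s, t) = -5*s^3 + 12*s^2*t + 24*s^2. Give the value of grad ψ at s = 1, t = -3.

∂ψ/∂s = -15*s^2 + 24*s*t + 48*s
∂ψ/∂t = 12*s^2
∇ψ = (-15*s^2 + 24*s*t + 48*s, 12*s^2)
At (1, -3): (-39, 12).

(-39, 12)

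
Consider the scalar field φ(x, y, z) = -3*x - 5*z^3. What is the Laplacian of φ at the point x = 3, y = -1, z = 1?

∂²φ/∂x² = 0
∂²φ/∂y² = 0
∂²φ/∂z² = -30*z
∇²φ = -30*z
At (3, -1, 1): -30.

-30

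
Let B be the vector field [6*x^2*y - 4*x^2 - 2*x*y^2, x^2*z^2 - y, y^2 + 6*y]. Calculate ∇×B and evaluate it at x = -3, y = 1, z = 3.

(-46, 0, -120)

(∇×B)₁ = ∂B₃/∂y − ∂B₂/∂z = -2*x^2*z + 2*y + 6
(∇×B)₂ = ∂B₁/∂z − ∂B₃/∂x = 0
(∇×B)₃ = ∂B₂/∂x − ∂B₁/∂y = -6*x^2 + 4*x*y + 2*x*z^2
∇×B = (-2*x^2*z + 2*y + 6, 0, -6*x^2 + 4*x*y + 2*x*z^2)
At (-3, 1, 3): (-46, 0, -120).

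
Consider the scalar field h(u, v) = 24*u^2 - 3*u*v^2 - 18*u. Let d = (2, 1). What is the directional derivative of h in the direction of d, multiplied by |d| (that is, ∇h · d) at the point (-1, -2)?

-168

∂h/∂u = 48*u - 3*v^2 - 18
∂h/∂v = -6*u*v
∇h at (-1, -2) = (-78, -12)
∇h · d = (-78)(2) + (-12)(1) = -168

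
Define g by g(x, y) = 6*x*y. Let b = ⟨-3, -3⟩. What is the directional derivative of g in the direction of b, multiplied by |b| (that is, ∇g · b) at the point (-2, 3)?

∂g/∂x = 6*y
∂g/∂y = 6*x
∇g at (-2, 3) = (18, -12)
∇g · b = (18)(-3) + (-12)(-3) = -18

-18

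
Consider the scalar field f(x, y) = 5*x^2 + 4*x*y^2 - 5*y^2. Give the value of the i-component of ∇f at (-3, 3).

6

(∇f)_1 = ∂f/∂x = 10*x + 4*y^2
At (-3, 3): 6.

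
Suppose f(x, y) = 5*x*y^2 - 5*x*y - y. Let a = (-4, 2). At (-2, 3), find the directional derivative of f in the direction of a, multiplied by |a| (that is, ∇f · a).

∂f/∂x = 5*y^2 - 5*y
∂f/∂y = 10*x*y - 5*x - 1
∇f at (-2, 3) = (30, -51)
∇f · a = (30)(-4) + (-51)(2) = -222

-222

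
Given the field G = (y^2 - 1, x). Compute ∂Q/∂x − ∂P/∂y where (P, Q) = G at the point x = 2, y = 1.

∂G₂/∂x = 1
∂G₁/∂y = 2*y
Scalar curl = -2*y + 1
At (2, 1): -1.

-1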